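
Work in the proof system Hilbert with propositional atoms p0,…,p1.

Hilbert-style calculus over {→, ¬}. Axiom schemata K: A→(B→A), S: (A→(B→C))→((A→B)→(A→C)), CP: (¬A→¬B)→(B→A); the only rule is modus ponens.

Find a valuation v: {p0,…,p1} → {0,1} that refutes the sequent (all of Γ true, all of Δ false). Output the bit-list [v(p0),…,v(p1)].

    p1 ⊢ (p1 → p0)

Truth-table refutation:
  v=00: Γ:[p1=F] Δ:[(p1 → p0)=T] refutes=False
  v=01: Γ:[p1=T] Δ:[(p1 → p0)=F] refutes=True  ← countermodel

Result: [0, 1]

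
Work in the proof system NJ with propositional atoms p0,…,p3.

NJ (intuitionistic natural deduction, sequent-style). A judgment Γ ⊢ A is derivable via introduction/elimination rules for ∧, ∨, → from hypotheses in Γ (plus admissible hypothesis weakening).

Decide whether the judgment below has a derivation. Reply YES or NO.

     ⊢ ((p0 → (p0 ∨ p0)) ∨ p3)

Proof tree:
[∨I₁]  ⊢ ((p0 → (p0 ∨ p0)) ∨ p3)
  [→I]  ⊢ (p0 → (p0 ∨ p0))
    [∨I₁] p0 ⊢ (p0 ∨ p0)
      [Ax] p0 ⊢ p0

Result: YES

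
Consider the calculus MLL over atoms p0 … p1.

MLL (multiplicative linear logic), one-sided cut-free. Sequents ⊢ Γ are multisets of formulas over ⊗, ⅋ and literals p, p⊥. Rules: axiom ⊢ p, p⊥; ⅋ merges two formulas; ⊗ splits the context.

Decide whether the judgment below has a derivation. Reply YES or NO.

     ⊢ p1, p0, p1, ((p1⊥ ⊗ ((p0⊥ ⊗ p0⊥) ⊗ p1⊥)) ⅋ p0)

Derivation trace:
[⅋]  ⊢ p1, p0, p1, ((p1⊥ ⊗ ((p0⊥ ⊗ p0⊥) ⊗ p1⊥)) ⅋ p0)
  [⊗]  ⊢ p1, p0, p0, p1, (p1⊥ ⊗ ((p0⊥ ⊗ p0⊥) ⊗ p1⊥))
    [Ax]  ⊢ p1, p1⊥
    [⊗]  ⊢ p0, p0, p1, ((p0⊥ ⊗ p0⊥) ⊗ p1⊥)
      [⊗]  ⊢ p0, p0, (p0⊥ ⊗ p0⊥)
        [Ax]  ⊢ p0, p0⊥
        [Ax]  ⊢ p0, p0⊥
      [Ax]  ⊢ p1, p1⊥

Result: YES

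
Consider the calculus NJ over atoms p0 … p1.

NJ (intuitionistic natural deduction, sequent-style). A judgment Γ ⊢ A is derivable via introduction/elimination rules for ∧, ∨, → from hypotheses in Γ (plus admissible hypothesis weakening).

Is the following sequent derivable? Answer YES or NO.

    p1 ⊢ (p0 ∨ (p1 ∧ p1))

Proof tree:
[∨I₂] p1 ⊢ (p0 ∨ (p1 ∧ p1))
  [∧I] p1 ⊢ (p1 ∧ p1)
    [Ax] p1 ⊢ p1
    [Ax] p1 ⊢ p1

Result: YES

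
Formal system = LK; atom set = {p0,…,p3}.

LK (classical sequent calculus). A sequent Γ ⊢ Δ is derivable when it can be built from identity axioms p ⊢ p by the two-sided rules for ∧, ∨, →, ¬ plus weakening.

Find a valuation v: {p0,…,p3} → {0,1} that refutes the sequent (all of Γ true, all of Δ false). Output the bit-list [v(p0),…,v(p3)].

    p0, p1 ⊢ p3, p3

Enumerate valuations to refute Γ ⊢ Δ:
  v=0000: Γ:[p0=F, p1=F] Δ:[p3=F, p3=F] refutes=False
  v=0001: Γ:[p0=F, p1=F] Δ:[p3=T, p3=T] refutes=False
  v=0010: Γ:[p0=F, p1=F] Δ:[p3=F, p3=F] refutes=False
  v=0011: Γ:[p0=F, p1=F] Δ:[p3=T, p3=T] refutes=False
  v=0100: Γ:[p0=F, p1=T] Δ:[p3=F, p3=F] refutes=False
  v=0101: Γ:[p0=F, p1=T] Δ:[p3=T, p3=T] refutes=False
  v=0110: Γ:[p0=F, p1=T] Δ:[p3=F, p3=F] refutes=False
  v=0111: Γ:[p0=F, p1=T] Δ:[p3=T, p3=T] refutes=False
  v=1000: Γ:[p0=T, p1=F] Δ:[p3=F, p3=F] refutes=False
  v=1001: Γ:[p0=T, p1=F] Δ:[p3=T, p3=T] refutes=False
  v=1010: Γ:[p0=T, p1=F] Δ:[p3=F, p3=F] refutes=False
  v=1011: Γ:[p0=T, p1=F] Δ:[p3=T, p3=T] refutes=False
  v=1100: Γ:[p0=T, p1=T] Δ:[p3=F, p3=F] refutes=True  ← countermodel

Result: [1, 1, 0, 0]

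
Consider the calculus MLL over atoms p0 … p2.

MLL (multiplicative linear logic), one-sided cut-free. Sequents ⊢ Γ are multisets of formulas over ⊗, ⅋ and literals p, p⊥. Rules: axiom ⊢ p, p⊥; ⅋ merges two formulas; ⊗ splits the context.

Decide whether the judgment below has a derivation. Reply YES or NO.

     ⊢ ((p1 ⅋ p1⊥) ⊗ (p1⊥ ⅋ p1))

Derivation (root first):
[⊗]  ⊢ ((p1 ⅋ p1⊥) ⊗ (p1⊥ ⅋ p1))
  [⅋]  ⊢ (p1 ⅋ p1⊥)
    [Ax]  ⊢ p1, p1⊥
  [⅋]  ⊢ (p1⊥ ⅋ p1)
    [Ax]  ⊢ p1, p1⊥

Result: YES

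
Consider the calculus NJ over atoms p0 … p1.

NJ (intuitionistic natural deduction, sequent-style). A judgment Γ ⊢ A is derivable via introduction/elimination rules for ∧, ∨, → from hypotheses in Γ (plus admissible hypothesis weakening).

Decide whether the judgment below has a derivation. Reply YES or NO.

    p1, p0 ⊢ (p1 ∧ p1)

Derivation trace:
[∧I] p1, p0 ⊢ (p1 ∧ p1)
  [Wk] p1, p0 ⊢ p1
    [Ax] p1 ⊢ p1
  [Wk] p1, p0 ⊢ p1
    [Ax] p1 ⊢ p1

Result: YES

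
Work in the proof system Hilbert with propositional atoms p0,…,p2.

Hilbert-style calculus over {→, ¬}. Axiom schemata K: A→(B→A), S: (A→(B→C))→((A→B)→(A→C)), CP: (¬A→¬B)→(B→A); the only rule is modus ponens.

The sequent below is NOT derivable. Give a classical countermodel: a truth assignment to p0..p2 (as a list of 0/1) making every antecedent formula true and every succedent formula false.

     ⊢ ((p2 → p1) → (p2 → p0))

Enumerate valuations to refute Γ ⊢ Δ:
  v=000: Γ:[] Δ:[((p2 → p1) → (p2 → p0))=T] refutes=False
  v=001: Γ:[] Δ:[((p2 → p1) → (p2 → p0))=T] refutes=False
  v=010: Γ:[] Δ:[((p2 → p1) → (p2 → p0))=T] refutes=False
  v=011: Γ:[] Δ:[((p2 → p1) → (p2 → p0))=F] refutes=True  ← countermodel

Result: [0, 1, 1]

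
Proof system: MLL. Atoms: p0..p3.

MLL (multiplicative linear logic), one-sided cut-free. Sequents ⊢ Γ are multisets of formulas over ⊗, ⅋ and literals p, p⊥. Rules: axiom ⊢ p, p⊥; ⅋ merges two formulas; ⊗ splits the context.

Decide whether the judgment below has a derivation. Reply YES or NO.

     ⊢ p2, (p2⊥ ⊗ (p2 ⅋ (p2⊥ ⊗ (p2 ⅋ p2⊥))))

Derivation (root first):
[⊗]  ⊢ p2, (p2⊥ ⊗ (p2 ⅋ (p2⊥ ⊗ (p2 ⅋ p2⊥))))
  [Ax]  ⊢ p2, p2⊥
  [⅋]  ⊢ (p2 ⅋ (p2⊥ ⊗ (p2 ⅋ p2⊥)))
    [⊗]  ⊢ p2, (p2⊥ ⊗ (p2 ⅋ p2⊥))
      [Ax]  ⊢ p2, p2⊥
      [⅋]  ⊢ (p2 ⅋ p2⊥)
        [Ax]  ⊢ p2, p2⊥

Result: YES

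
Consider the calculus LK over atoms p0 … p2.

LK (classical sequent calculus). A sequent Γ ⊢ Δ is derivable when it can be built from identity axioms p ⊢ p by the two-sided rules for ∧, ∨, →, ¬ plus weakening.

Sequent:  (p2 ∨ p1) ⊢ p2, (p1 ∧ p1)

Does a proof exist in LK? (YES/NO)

Derivation trace:
[∨L] (p2 ∨ p1) ⊢ p2, (p1 ∧ p1)
  [Ax] p2 ⊢ p2
  [∧R] p1 ⊢ (p1 ∧ p1)
    [Ax] p1 ⊢ p1
    [Ax] p1 ⊢ p1

Result: YES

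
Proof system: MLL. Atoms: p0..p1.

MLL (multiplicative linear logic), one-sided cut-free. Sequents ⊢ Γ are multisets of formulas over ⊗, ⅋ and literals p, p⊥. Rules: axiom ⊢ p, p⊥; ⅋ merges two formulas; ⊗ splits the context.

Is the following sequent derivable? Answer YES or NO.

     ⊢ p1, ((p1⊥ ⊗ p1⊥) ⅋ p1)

Derivation trace:
[⅋]  ⊢ p1, ((p1⊥ ⊗ p1⊥) ⅋ p1)
  [⊗]  ⊢ p1, p1, (p1⊥ ⊗ p1⊥)
    [Ax]  ⊢ p1, p1⊥
    [Ax]  ⊢ p1, p1⊥

Result: YES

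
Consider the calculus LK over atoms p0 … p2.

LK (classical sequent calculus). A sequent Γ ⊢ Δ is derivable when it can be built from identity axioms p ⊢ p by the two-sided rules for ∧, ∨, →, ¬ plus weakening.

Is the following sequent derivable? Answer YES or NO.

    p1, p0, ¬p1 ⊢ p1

Derivation trace:
[¬L] p1, p0, ¬p1 ⊢ p1
  [WL] p1, p0 ⊢ p1, p1
    [WR] p1 ⊢ p1, p1
      [Ax] p1 ⊢ p1

Result: YES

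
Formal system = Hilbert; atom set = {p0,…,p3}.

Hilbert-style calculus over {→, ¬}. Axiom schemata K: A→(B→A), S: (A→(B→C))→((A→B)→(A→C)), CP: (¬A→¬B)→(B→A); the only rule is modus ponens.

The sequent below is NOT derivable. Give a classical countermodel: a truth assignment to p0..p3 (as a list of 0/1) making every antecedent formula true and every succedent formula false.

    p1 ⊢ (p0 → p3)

Search for a countermodel by truth-table:
  v=0000: Γ:[p1=F] Δ:[(p0 → p3)=T] refutes=False
  v=0001: Γ:[p1=F] Δ:[(p0 → p3)=T] refutes=False
  v=0010: Γ:[p1=F] Δ:[(p0 → p3)=T] refutes=False
  v=0011: Γ:[p1=F] Δ:[(p0 → p3)=T] refutes=False
  v=0100: Γ:[p1=T] Δ:[(p0 → p3)=T] refutes=False
  v=0101: Γ:[p1=T] Δ:[(p0 → p3)=T] refutes=False
  v=0110: Γ:[p1=T] Δ:[(p0 → p3)=T] refutes=False
  v=0111: Γ:[p1=T] Δ:[(p0 → p3)=T] refutes=False
  v=1000: Γ:[p1=F] Δ:[(p0 → p3)=F] refutes=False
  v=1001: Γ:[p1=F] Δ:[(p0 → p3)=T] refutes=False
  v=1010: Γ:[p1=F] Δ:[(p0 → p3)=F] refutes=False
  v=1011: Γ:[p1=F] Δ:[(p0 → p3)=T] refutes=False
  v=1100: Γ:[p1=T] Δ:[(p0 → p3)=F] refutes=True  ← countermodel

Result: [1, 1, 0, 0]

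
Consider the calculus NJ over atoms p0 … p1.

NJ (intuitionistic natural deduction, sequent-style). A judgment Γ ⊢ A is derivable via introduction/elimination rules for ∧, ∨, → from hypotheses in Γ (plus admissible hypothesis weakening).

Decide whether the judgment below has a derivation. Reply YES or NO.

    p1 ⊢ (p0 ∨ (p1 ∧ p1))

Derivation (root first):
[∨I₂] p1 ⊢ (p0 ∨ (p1 ∧ p1))
  [∧I] p1 ⊢ (p1 ∧ p1)
    [Ax] p1 ⊢ p1
    [Ax] p1 ⊢ p1

Result: YES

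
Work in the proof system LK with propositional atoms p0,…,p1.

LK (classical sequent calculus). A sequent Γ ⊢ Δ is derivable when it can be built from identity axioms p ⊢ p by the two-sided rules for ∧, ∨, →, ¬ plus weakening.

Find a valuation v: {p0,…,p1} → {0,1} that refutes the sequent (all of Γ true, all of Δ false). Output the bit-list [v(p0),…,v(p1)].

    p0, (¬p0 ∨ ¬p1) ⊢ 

Enumerate valuations to refute Γ ⊢ Δ:
  v=00: Γ:[p0=F, (¬p0 ∨ ¬p1)=T] Δ:[] refutes=False
  v=01: Γ:[p0=F, (¬p0 ∨ ¬p1)=T] Δ:[] refutes=False
  v=10: Γ:[p0=T, (¬p0 ∨ ¬p1)=T] Δ:[] refutes=True  ← countermodel

Result: [1, 0]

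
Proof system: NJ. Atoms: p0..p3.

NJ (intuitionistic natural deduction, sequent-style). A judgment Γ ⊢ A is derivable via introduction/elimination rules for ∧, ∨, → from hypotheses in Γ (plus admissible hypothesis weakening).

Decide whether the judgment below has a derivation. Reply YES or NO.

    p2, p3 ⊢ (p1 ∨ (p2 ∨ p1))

Derivation (root first):
[∨I₂] p2, p3 ⊢ (p1 ∨ (p2 ∨ p1))
  [∨I₁] p2, p3 ⊢ (p2 ∨ p1)
    [Wk] p2, p3 ⊢ p2
      [Ax] p2 ⊢ p2

Result: YES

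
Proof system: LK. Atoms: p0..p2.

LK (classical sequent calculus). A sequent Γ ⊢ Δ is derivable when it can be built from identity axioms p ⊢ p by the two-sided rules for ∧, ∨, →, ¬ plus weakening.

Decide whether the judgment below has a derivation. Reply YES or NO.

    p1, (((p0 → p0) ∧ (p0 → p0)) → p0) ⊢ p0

Derivation trace:
[→L] p1, (((p0 → p0) ∧ (p0 → p0)) → p0) ⊢ p0
  [WL] p1 ⊢ ((p0 → p0) ∧ (p0 → p0))
    [∧R]  ⊢ ((p0 → p0) ∧ (p0 → p0))
      [→R]  ⊢ (p0 → p0)
        [Ax] p0 ⊢ p0
      [→R]  ⊢ (p0 → p0)
        [Ax] p0 ⊢ p0
  [Ax] p0 ⊢ p0

Result: YES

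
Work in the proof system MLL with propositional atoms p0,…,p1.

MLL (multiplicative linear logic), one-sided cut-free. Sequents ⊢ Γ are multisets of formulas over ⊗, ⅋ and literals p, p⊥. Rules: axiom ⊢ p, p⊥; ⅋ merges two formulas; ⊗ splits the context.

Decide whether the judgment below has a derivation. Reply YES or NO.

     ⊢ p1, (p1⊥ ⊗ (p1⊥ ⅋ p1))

Derivation trace:
[⊗]  ⊢ p1, (p1⊥ ⊗ (p1⊥ ⅋ p1))
  [Ax]  ⊢ p1, p1⊥
  [⅋]  ⊢ (p1⊥ ⅋ p1)
    [Ax]  ⊢ p1, p1⊥

Result: YES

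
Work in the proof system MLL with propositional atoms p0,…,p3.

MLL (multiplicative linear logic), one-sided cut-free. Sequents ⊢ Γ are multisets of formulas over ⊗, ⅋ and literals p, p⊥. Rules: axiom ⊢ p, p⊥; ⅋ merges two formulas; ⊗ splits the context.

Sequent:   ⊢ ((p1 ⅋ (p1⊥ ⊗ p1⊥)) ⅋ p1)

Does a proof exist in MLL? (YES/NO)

Derivation trace:
[⅋]  ⊢ ((p1 ⅋ (p1⊥ ⊗ p1⊥)) ⅋ p1)
  [⅋]  ⊢ p1, (p1 ⅋ (p1⊥ ⊗ p1⊥))
    [⊗]  ⊢ p1, p1, (p1⊥ ⊗ p1⊥)
      [Ax]  ⊢ p1, p1⊥
      [Ax]  ⊢ p1, p1⊥

Result: YES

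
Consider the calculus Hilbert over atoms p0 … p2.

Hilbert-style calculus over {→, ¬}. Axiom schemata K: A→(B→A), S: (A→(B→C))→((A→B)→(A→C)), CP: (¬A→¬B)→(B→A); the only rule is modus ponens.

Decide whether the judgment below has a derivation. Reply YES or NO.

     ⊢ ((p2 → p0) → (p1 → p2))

Search for a countermodel by truth-table:
  v=000: Γ:[] Δ:[((p2 → p0) → (p1 → p2))=T] refutes=False
  v=001: Γ:[] Δ:[((p2 → p0) → (p1 → p2))=T] refutes=False
  v=010: Γ:[] Δ:[((p2 → p0) → (p1 → p2))=F] refutes=True  ← countermodel

Result: NO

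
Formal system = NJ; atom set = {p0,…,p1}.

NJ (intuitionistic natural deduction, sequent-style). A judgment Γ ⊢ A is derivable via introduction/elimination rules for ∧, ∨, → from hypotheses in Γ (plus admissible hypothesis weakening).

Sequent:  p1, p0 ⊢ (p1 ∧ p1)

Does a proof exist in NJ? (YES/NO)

Derivation trace:
[Wk] p1, p0 ⊢ (p1 ∧ p1)
  [∧I] p1 ⊢ (p1 ∧ p1)
    [Ax] p1 ⊢ p1
    [Ax] p1 ⊢ p1

Result: YES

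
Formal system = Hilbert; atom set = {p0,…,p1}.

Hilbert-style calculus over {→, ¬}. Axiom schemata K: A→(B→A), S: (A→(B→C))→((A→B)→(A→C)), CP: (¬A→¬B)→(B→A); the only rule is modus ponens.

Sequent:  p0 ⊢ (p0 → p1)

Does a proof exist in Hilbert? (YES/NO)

Enumerate valuations to refute Γ ⊢ Δ:
  v=00: Γ:[p0=F] Δ:[(p0 → p1)=T] refutes=False
  v=01: Γ:[p0=F] Δ:[(p0 → p1)=T] refutes=False
  v=10: Γ:[p0=T] Δ:[(p0 → p1)=F] refutes=True  ← countermodel

Result: NO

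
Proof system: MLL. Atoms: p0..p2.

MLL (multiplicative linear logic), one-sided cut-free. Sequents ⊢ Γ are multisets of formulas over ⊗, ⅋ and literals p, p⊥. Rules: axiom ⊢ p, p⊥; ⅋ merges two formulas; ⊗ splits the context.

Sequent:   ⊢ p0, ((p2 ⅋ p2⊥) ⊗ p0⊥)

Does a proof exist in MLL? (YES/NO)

Derivation (root first):
[⊗]  ⊢ p0, ((p2 ⅋ p2⊥) ⊗ p0⊥)
  [⅋]  ⊢ (p2 ⅋ p2⊥)
    [Ax]  ⊢ p2, p2⊥
  [Ax]  ⊢ p0, p0⊥

Result: YES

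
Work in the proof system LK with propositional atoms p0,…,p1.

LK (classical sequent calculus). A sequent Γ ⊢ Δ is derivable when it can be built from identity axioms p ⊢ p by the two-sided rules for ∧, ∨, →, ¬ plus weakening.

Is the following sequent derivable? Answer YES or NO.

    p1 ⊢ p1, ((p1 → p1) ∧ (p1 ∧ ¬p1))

Derivation trace:
[∧R] p1 ⊢ p1, ((p1 → p1) ∧ (p1 ∧ ¬p1))
  [→R]  ⊢ (p1 → p1)
    [Ax] p1 ⊢ p1
  [∧R] p1 ⊢ p1, (p1 ∧ ¬p1)
    [Ax] p1 ⊢ p1
    [¬R]  ⊢ p1, ¬p1
      [Ax] p1 ⊢ p1

Result: YES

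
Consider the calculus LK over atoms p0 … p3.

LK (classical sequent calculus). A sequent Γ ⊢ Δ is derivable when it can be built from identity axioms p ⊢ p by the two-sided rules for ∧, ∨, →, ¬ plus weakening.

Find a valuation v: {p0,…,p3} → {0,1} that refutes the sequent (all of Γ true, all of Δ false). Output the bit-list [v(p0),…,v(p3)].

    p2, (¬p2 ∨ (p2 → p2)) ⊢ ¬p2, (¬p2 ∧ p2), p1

Search for a countermodel by truth-table:
  v=0000: Γ:[p2=F, (¬p2 ∨ (p2 → p2))=T] Δ:[¬p2=T, (¬p2 ∧ p2)=F, p1=F] refutes=False
  v=0001: Γ:[p2=F, (¬p2 ∨ (p2 → p2))=T] Δ:[¬p2=T, (¬p2 ∧ p2)=F, p1=F] refutes=False
  v=0010: Γ:[p2=T, (¬p2 ∨ (p2 → p2))=T] Δ:[¬p2=F, (¬p2 ∧ p2)=F, p1=F] refutes=True  ← countermodel

Result: [0, 0, 1, 0]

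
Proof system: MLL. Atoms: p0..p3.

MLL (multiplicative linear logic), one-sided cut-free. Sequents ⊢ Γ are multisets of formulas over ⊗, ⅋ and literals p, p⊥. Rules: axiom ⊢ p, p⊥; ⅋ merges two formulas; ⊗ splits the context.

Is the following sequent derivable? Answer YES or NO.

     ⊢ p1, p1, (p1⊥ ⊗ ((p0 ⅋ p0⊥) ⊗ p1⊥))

Proof tree:
[⊗]  ⊢ p1, p1, (p1⊥ ⊗ ((p0 ⅋ p0⊥) ⊗ p1⊥))
  [Ax]  ⊢ p1, p1⊥
  [⊗]  ⊢ p1, ((p0 ⅋ p0⊥) ⊗ p1⊥)
    [⅋]  ⊢ (p0 ⅋ p0⊥)
      [Ax]  ⊢ p0, p0⊥
    [Ax]  ⊢ p1, p1⊥

Result: YES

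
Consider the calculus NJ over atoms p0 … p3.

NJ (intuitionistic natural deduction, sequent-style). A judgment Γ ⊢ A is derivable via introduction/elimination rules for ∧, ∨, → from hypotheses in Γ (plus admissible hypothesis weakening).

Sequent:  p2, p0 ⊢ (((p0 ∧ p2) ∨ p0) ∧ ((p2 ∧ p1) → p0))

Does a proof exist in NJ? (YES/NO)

Derivation (root first):
[∧I] p2, p0 ⊢ (((p0 ∧ p2) ∨ p0) ∧ ((p2 ∧ p1) → p0))
  [∨I₁] p2, p0 ⊢ ((p0 ∧ p2) ∨ p0)
    [∧I] p2, p0 ⊢ (p0 ∧ p2)
      [Ax] p0 ⊢ p0
      [Ax] p2 ⊢ p2
  [→I] p0 ⊢ ((p2 ∧ p1) → p0)
    [Wk] p0, (p2 ∧ p1) ⊢ p0
      [Ax] p0 ⊢ p0

Result: YES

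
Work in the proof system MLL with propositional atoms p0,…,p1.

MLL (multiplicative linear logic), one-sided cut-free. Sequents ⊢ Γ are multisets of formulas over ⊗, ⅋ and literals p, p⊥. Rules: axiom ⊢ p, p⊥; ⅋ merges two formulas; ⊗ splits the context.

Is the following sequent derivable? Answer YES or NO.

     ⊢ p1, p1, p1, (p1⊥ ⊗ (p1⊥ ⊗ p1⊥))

Derivation trace:
[⊗]  ⊢ p1, p1, p1, (p1⊥ ⊗ (p1⊥ ⊗ p1⊥))
  [Ax]  ⊢ p1, p1⊥
  [⊗]  ⊢ p1, p1, (p1⊥ ⊗ p1⊥)
    [Ax]  ⊢ p1, p1⊥
    [Ax]  ⊢ p1, p1⊥

Result: YES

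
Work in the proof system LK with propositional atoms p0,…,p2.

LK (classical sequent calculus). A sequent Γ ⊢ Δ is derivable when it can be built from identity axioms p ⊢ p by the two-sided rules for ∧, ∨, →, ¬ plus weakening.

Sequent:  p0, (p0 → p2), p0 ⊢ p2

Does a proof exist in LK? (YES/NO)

Proof tree:
[WL] p0, (p0 → p2), p0 ⊢ p2
  [→L] p0, (p0 → p2) ⊢ p2
    [Ax] p0 ⊢ p0
    [Ax] p2 ⊢ p2

Result: YES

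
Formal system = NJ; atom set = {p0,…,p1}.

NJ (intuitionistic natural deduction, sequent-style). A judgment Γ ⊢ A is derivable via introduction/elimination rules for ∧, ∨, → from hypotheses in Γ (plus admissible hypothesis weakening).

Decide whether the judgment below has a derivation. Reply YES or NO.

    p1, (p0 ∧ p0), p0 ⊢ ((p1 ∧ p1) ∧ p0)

Derivation (root first):
[∧I] p1, (p0 ∧ p0), p0 ⊢ ((p1 ∧ p1) ∧ p0)
  [∧I] p1, (p0 ∧ p0) ⊢ (p1 ∧ p1)
    [Wk] p1, (p0 ∧ p0), p1 ⊢ p1
      [Wk] p1, (p0 ∧ p0) ⊢ p1
        [Ax] p1 ⊢ p1
    [Ax] p1 ⊢ p1
  [Ax] p0 ⊢ p0

Result: YES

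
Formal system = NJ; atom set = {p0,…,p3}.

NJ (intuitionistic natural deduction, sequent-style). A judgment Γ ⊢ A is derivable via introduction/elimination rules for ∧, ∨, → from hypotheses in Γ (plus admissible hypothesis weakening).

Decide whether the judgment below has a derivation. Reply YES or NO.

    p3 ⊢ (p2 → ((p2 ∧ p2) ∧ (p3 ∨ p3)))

Proof tree:
[→I] p3 ⊢ (p2 → ((p2 ∧ p2) ∧ (p3 ∨ p3)))
  [∧I] p2, p3 ⊢ ((p2 ∧ p2) ∧ (p3 ∨ p3))
    [∧I] p2 ⊢ (p2 ∧ p2)
      [Ax] p2 ⊢ p2
      [Ax] p2 ⊢ p2
    [∨I₁] p3 ⊢ (p3 ∨ p3)
      [Ax] p3 ⊢ p3

Result: YES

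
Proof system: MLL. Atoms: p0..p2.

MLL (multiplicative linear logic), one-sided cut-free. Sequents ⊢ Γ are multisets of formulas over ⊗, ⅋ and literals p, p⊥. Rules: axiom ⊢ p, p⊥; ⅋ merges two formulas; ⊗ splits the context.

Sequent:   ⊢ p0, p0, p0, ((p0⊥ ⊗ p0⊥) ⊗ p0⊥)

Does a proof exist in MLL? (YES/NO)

Proof tree:
[⊗]  ⊢ p0, p0, p0, ((p0⊥ ⊗ p0⊥) ⊗ p0⊥)
  [⊗]  ⊢ p0, p0, (p0⊥ ⊗ p0⊥)
    [Ax]  ⊢ p0, p0⊥
    [Ax]  ⊢ p0, p0⊥
  [Ax]  ⊢ p0, p0⊥

Result: YES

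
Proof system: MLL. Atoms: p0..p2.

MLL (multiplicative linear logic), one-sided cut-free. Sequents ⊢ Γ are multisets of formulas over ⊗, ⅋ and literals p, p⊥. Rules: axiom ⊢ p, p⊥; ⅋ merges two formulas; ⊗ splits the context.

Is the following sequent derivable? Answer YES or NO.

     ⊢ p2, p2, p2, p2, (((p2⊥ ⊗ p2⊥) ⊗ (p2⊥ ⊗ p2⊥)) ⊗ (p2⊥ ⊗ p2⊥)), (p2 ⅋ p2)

Proof tree:
[⅋]  ⊢ p2, p2, p2, p2, (((p2⊥ ⊗ p2⊥) ⊗ (p2⊥ ⊗ p2⊥)) ⊗ (p2⊥ ⊗ p2⊥)), (p2 ⅋ p2)
  [⊗]  ⊢ p2, p2, p2, p2, p2, p2, (((p2⊥ ⊗ p2⊥) ⊗ (p2⊥ ⊗ p2⊥)) ⊗ (p2⊥ ⊗ p2⊥))
    [⊗]  ⊢ p2, p2, p2, p2, ((p2⊥ ⊗ p2⊥) ⊗ (p2⊥ ⊗ p2⊥))
      [⊗]  ⊢ p2, p2, (p2⊥ ⊗ p2⊥)
        [Ax]  ⊢ p2, p2⊥
        [Ax]  ⊢ p2, p2⊥
      [⊗]  ⊢ p2, p2, (p2⊥ ⊗ p2⊥)
        [Ax]  ⊢ p2, p2⊥
        [Ax]  ⊢ p2, p2⊥
    [⊗]  ⊢ p2, p2, (p2⊥ ⊗ p2⊥)
      [Ax]  ⊢ p2, p2⊥
      [Ax]  ⊢ p2, p2⊥

Result: YES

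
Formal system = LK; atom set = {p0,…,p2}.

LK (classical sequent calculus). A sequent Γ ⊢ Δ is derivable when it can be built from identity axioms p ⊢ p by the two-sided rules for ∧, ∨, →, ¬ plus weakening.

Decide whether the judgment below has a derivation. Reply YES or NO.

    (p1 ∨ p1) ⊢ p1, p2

Derivation (root first):
[∨L] (p1 ∨ p1) ⊢ p1, p2
  [WR] p1 ⊢ p1, p2
    [Ax] p1 ⊢ p1
  [Ax] p1 ⊢ p1

Result: YES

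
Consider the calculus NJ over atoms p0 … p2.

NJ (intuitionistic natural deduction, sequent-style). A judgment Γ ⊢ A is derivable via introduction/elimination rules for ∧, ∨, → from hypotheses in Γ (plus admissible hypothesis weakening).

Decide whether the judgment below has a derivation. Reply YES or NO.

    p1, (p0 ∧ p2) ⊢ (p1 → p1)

Proof tree:
[Wk] p1, (p0 ∧ p2) ⊢ (p1 → p1)
  [Wk] p1 ⊢ (p1 → p1)
    [→I]  ⊢ (p1 → p1)
      [Ax] p1 ⊢ p1

Result: YES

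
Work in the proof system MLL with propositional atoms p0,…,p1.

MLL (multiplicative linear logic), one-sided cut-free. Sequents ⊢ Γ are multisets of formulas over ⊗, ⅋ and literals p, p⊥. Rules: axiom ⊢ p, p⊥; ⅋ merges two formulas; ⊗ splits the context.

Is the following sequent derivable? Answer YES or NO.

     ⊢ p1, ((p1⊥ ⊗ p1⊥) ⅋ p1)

Derivation trace:
[⅋]  ⊢ p1, ((p1⊥ ⊗ p1⊥) ⅋ p1)
  [⊗]  ⊢ p1, p1, (p1⊥ ⊗ p1⊥)
    [Ax]  ⊢ p1, p1⊥
    [Ax]  ⊢ p1, p1⊥

Result: YES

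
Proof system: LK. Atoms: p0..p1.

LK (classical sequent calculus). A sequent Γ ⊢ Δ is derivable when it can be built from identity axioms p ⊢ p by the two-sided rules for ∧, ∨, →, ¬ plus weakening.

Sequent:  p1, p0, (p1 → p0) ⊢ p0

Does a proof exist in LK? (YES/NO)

Proof tree:
[→L] p1, p0, (p1 → p0) ⊢ p0
  [WL] p1, p0 ⊢ p1
    [Ax] p1 ⊢ p1
  [Ax] p0 ⊢ p0

Result: YES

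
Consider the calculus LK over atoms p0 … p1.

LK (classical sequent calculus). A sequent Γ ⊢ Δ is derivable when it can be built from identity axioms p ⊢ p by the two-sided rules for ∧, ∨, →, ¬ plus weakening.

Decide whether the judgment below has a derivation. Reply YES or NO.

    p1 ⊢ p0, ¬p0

Proof tree:
[¬R] p1 ⊢ p0, ¬p0
  [WL] p0, p1 ⊢ p0
    [Ax] p0 ⊢ p0

Result: YES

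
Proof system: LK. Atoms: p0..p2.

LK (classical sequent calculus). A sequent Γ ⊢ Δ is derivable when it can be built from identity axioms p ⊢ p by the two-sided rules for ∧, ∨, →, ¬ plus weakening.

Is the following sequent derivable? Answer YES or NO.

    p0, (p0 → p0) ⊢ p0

Proof tree:
[→L] p0, (p0 → p0) ⊢ p0
  [Ax] p0 ⊢ p0
  [WR] p0 ⊢ p0, p0
    [Ax] p0 ⊢ p0

Result: YES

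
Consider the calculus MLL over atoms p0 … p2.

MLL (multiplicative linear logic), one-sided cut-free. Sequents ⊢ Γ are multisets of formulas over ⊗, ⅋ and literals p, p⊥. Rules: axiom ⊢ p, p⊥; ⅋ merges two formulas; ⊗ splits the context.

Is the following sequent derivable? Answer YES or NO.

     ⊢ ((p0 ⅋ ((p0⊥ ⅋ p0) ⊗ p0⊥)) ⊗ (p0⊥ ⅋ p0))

Proof tree:
[⊗]  ⊢ ((p0 ⅋ ((p0⊥ ⅋ p0) ⊗ p0⊥)) ⊗ (p0⊥ ⅋ p0))
  [⅋]  ⊢ (p0 ⅋ ((p0⊥ ⅋ p0) ⊗ p0⊥))
    [⊗]  ⊢ p0, ((p0⊥ ⅋ p0) ⊗ p0⊥)
      [⅋]  ⊢ (p0⊥ ⅋ p0)
        [Ax]  ⊢ p0, p0⊥
      [Ax]  ⊢ p0, p0⊥
  [⅋]  ⊢ (p0⊥ ⅋ p0)
    [Ax]  ⊢ p0, p0⊥

Result: YES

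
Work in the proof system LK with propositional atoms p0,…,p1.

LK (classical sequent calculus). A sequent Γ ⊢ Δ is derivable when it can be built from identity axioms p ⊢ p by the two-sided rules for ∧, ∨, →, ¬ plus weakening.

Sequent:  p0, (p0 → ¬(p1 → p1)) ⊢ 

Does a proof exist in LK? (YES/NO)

Derivation trace:
[→L] p0, (p0 → ¬(p1 → p1)) ⊢ 
  [Ax] p0 ⊢ p0
  [¬L] ¬(p1 → p1) ⊢ 
    [→R]  ⊢ (p1 → p1)
      [Ax] p1 ⊢ p1

Result: YES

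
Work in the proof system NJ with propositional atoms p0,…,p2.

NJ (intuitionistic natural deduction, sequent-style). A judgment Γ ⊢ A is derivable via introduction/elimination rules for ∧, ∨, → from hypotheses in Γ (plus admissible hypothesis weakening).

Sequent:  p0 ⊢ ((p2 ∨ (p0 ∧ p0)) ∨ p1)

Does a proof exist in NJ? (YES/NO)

Derivation trace:
[∨I₁] p0 ⊢ ((p2 ∨ (p0 ∧ p0)) ∨ p1)
  [∨I₂] p0 ⊢ (p2 ∨ (p0 ∧ p0))
    [∧I] p0 ⊢ (p0 ∧ p0)
      [Ax] p0 ⊢ p0
      [Ax] p0 ⊢ p0

Result: YES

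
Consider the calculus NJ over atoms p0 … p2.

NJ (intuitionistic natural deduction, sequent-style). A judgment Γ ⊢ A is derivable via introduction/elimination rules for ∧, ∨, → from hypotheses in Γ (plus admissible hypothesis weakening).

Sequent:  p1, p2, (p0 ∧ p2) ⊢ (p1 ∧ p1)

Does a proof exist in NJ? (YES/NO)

Derivation trace:
[∧I] p1, p2, (p0 ∧ p2) ⊢ (p1 ∧ p1)
  [Wk] p1, p2, (p0 ∧ p2) ⊢ p1
    [Wk] p1, p2 ⊢ p1
      [Ax] p1 ⊢ p1
  [Ax] p1 ⊢ p1

Result: YES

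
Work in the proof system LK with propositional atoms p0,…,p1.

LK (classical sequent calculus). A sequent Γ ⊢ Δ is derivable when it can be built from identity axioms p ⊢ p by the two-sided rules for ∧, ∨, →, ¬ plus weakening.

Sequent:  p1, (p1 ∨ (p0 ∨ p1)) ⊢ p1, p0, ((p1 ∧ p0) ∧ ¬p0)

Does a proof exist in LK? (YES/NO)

Derivation (root first):
[∧R] p1, (p1 ∨ (p0 ∨ p1)) ⊢ p1, p0, ((p1 ∧ p0) ∧ ¬p0)
  [∧R] p1, (p1 ∨ (p0 ∨ p1)) ⊢ p1, (p1 ∧ p0)
    [Ax] p1 ⊢ p1
    [∨L] (p1 ∨ (p0 ∨ p1)) ⊢ p1, p0
      [Ax] p1 ⊢ p1
      [∨L] (p0 ∨ p1) ⊢ p1, p0
        [Ax] p0 ⊢ p0
        [Ax] p1 ⊢ p1
  [¬R]  ⊢ p0, ¬p0
    [Ax] p0 ⊢ p0

Result: YES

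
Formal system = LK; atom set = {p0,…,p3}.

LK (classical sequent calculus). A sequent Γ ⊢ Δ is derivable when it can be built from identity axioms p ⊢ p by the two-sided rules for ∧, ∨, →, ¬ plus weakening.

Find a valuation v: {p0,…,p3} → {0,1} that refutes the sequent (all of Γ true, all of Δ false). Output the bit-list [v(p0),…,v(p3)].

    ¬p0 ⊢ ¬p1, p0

Enumerate valuations to refute Γ ⊢ Δ:
  v=0000: Γ:[¬p0=T] Δ:[¬p1=T, p0=F] refutes=False
  v=0001: Γ:[¬p0=T] Δ:[¬p1=T, p0=F] refutes=False
  v=0010: Γ:[¬p0=T] Δ:[¬p1=T, p0=F] refutes=False
  v=0011: Γ:[¬p0=T] Δ:[¬p1=T, p0=F] refutes=False
  v=0100: Γ:[¬p0=T] Δ:[¬p1=F, p0=F] refutes=True  ← countermodel

Result: [0, 1, 0, 0]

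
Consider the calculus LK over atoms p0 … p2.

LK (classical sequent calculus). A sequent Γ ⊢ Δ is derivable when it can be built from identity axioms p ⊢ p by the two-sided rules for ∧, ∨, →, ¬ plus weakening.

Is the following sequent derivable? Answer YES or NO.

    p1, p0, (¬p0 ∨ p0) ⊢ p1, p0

Derivation (root first):
[∨L] p1, p0, (¬p0 ∨ p0) ⊢ p1, p0
  [¬L] p0, ¬p0 ⊢ p0
    [WR] p0 ⊢ p0, p0
      [Ax] p0 ⊢ p0
  [WL] p1, p0 ⊢ p1
    [Ax] p1 ⊢ p1

Result: YES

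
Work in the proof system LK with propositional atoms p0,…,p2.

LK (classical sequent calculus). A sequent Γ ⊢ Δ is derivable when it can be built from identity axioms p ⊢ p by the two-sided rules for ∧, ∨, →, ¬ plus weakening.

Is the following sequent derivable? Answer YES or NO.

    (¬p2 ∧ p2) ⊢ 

Derivation trace:
[∧L] (¬p2 ∧ p2) ⊢ 
  [¬L] p2, ¬p2 ⊢ 
    [Ax] p2 ⊢ p2

Result: YES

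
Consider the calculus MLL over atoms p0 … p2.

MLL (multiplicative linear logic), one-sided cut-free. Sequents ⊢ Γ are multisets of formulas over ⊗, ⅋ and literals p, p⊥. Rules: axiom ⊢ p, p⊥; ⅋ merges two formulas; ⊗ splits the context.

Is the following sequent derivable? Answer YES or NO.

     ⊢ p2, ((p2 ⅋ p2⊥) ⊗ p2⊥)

Derivation (root first):
[⊗]  ⊢ p2, ((p2 ⅋ p2⊥) ⊗ p2⊥)
  [⅋]  ⊢ (p2 ⅋ p2⊥)
    [Ax]  ⊢ p2, p2⊥
  [Ax]  ⊢ p2, p2⊥

Result: YES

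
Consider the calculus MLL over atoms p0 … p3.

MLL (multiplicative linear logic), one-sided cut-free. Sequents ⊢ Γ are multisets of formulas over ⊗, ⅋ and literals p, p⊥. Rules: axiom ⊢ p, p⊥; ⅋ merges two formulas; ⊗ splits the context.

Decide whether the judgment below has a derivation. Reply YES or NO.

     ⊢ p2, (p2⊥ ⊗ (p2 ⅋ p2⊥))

Derivation trace:
[⊗]  ⊢ p2, (p2⊥ ⊗ (p2 ⅋ p2⊥))
  [Ax]  ⊢ p2, p2⊥
  [⅋]  ⊢ (p2 ⅋ p2⊥)
    [Ax]  ⊢ p2, p2⊥

Result: YES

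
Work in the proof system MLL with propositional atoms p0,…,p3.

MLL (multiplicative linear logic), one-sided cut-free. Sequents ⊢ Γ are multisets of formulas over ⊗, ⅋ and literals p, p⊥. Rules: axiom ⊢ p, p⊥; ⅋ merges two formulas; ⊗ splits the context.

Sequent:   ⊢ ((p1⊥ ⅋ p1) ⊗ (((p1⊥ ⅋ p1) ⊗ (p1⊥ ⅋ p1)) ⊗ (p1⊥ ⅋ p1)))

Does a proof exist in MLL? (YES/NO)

Derivation (root first):
[⊗]  ⊢ ((p1⊥ ⅋ p1) ⊗ (((p1⊥ ⅋ p1) ⊗ (p1⊥ ⅋ p1)) ⊗ (p1⊥ ⅋ p1)))
  [⅋]  ⊢ (p1⊥ ⅋ p1)
    [Ax]  ⊢ p1, p1⊥
  [⊗]  ⊢ (((p1⊥ ⅋ p1) ⊗ (p1⊥ ⅋ p1)) ⊗ (p1⊥ ⅋ p1))
    [⊗]  ⊢ ((p1⊥ ⅋ p1) ⊗ (p1⊥ ⅋ p1))
      [⅋]  ⊢ (p1⊥ ⅋ p1)
        [Ax]  ⊢ p1, p1⊥
      [⅋]  ⊢ (p1⊥ ⅋ p1)
        [Ax]  ⊢ p1, p1⊥
    [⅋]  ⊢ (p1⊥ ⅋ p1)
      [Ax]  ⊢ p1, p1⊥

Result: YES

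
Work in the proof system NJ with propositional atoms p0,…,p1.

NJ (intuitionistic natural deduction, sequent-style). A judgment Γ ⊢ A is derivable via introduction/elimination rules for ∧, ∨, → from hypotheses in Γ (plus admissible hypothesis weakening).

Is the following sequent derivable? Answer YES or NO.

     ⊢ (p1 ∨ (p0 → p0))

Derivation (root first):
[∨I₂]  ⊢ (p1 ∨ (p0 → p0))
  [→I]  ⊢ (p0 → p0)
    [Ax] p0 ⊢ p0

Result: YES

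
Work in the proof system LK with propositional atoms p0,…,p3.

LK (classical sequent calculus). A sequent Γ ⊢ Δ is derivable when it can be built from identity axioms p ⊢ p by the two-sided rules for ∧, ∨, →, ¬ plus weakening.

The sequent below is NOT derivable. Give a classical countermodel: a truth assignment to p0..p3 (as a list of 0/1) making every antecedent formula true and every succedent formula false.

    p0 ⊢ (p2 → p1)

Search for a countermodel by truth-table:
  v=0000: Γ:[p0=F] Δ:[(p2 → p1)=T] refutes=False
  v=0001: Γ:[p0=F] Δ:[(p2 → p1)=T] refutes=False
  v=0010: Γ:[p0=F] Δ:[(p2 → p1)=F] refutes=False
  v=0011: Γ:[p0=F] Δ:[(p2 → p1)=F] refutes=False
  v=0100: Γ:[p0=F] Δ:[(p2 → p1)=T] refutes=False
  v=0101: Γ:[p0=F] Δ:[(p2 → p1)=T] refutes=False
  v=0110: Γ:[p0=F] Δ:[(p2 → p1)=T] refutes=False
  v=0111: Γ:[p0=F] Δ:[(p2 → p1)=T] refutes=False
  v=1000: Γ:[p0=T] Δ:[(p2 → p1)=T] refutes=False
  v=1001: Γ:[p0=T] Δ:[(p2 → p1)=T] refutes=False
  v=1010: Γ:[p0=T] Δ:[(p2 → p1)=F] refutes=True  ← countermodel

Result: [1, 0, 1, 0]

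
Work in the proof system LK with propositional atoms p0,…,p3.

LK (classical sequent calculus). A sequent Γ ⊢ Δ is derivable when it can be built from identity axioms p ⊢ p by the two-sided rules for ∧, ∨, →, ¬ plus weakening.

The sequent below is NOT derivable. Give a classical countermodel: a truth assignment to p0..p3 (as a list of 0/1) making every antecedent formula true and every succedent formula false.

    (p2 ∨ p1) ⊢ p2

Enumerate valuations to refute Γ ⊢ Δ:
  v=0000: Γ:[(p2 ∨ p1)=F] Δ:[p2=F] refutes=False
  v=0001: Γ:[(p2 ∨ p1)=F] Δ:[p2=F] refutes=False
  v=0010: Γ:[(p2 ∨ p1)=T] Δ:[p2=T] refutes=False
  v=0011: Γ:[(p2 ∨ p1)=T] Δ:[p2=T] refutes=False
  v=0100: Γ:[(p2 ∨ p1)=T] Δ:[p2=F] refutes=True  ← countermodel

Result: [0, 1, 0, 0]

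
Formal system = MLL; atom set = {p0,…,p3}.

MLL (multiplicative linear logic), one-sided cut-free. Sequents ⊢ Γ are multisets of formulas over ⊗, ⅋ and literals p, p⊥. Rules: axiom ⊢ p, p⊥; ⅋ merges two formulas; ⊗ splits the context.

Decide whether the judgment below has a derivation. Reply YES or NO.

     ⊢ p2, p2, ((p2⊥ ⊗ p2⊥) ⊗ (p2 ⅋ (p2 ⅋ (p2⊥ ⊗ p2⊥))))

Derivation (root first):
[⊗]  ⊢ p2, p2, ((p2⊥ ⊗ p2⊥) ⊗ (p2 ⅋ (p2 ⅋ (p2⊥ ⊗ p2⊥))))
  [⊗]  ⊢ p2, p2, (p2⊥ ⊗ p2⊥)
    [Ax]  ⊢ p2, p2⊥
    [Ax]  ⊢ p2, p2⊥
  [⅋]  ⊢ (p2 ⅋ (p2 ⅋ (p2⊥ ⊗ p2⊥)))
    [⅋]  ⊢ p2, (p2 ⅋ (p2⊥ ⊗ p2⊥))
      [⊗]  ⊢ p2, p2, (p2⊥ ⊗ p2⊥)
        [Ax]  ⊢ p2, p2⊥
        [Ax]  ⊢ p2, p2⊥

Result: YES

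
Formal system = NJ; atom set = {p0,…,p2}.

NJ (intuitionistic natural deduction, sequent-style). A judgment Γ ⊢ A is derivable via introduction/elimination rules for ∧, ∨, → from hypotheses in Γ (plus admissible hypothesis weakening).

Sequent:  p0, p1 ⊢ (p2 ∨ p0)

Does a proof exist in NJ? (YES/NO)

Derivation trace:
[Wk] p0, p1 ⊢ (p2 ∨ p0)
  [∨I₂] p0 ⊢ (p2 ∨ p0)
    [Ax] p0 ⊢ p0

Result: YES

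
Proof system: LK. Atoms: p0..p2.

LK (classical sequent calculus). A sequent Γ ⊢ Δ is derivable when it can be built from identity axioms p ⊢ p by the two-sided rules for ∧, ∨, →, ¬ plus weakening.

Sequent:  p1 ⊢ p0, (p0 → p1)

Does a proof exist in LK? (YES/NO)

Derivation (root first):
[→R] p1 ⊢ p0, (p0 → p1)
  [WR] p0, p1 ⊢ p0, p1
    [WL] p0, p1 ⊢ p0
      [Ax] p0 ⊢ p0

Result: YES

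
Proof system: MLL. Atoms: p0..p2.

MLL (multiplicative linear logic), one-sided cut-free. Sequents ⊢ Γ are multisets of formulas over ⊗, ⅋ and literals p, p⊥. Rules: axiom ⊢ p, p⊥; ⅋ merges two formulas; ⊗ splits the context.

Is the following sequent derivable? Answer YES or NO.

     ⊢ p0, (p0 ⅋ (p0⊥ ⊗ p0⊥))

Derivation (root first):
[⅋]  ⊢ p0, (p0 ⅋ (p0⊥ ⊗ p0⊥))
  [⊗]  ⊢ p0, p0, (p0⊥ ⊗ p0⊥)
    [Ax]  ⊢ p0, p0⊥
    [Ax]  ⊢ p0, p0⊥

Result: YES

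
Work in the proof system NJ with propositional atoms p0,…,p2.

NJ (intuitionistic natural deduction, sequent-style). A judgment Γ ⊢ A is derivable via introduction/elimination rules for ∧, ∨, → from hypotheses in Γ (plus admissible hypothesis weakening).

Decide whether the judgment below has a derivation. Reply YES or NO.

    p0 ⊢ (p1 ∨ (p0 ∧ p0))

Derivation (root first):
[∨I₂] p0 ⊢ (p1 ∨ (p0 ∧ p0))
  [∧I] p0 ⊢ (p0 ∧ p0)
    [Ax] p0 ⊢ p0
    [Ax] p0 ⊢ p0

Result: YES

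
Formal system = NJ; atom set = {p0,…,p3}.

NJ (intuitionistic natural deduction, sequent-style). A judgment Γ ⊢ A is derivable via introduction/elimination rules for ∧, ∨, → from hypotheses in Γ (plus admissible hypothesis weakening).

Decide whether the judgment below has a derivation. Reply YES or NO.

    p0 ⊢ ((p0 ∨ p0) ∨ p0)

Proof tree:
[∨I₁] p0 ⊢ ((p0 ∨ p0) ∨ p0)
  [∨I₂] p0 ⊢ (p0 ∨ p0)
    [Ax] p0 ⊢ p0

Result: YES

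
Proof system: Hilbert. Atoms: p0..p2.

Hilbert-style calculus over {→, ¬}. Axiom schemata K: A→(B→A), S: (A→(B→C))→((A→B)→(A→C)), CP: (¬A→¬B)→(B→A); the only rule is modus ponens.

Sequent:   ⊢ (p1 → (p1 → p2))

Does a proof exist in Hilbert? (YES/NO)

Search for a countermodel by truth-table:
  v=000: Γ:[] Δ:[(p1 → (p1 → p2))=T] refutes=False
  v=001: Γ:[] Δ:[(p1 → (p1 → p2))=T] refutes=False
  v=010: Γ:[] Δ:[(p1 → (p1 → p2))=F] refutes=True  ← countermodel

Result: NO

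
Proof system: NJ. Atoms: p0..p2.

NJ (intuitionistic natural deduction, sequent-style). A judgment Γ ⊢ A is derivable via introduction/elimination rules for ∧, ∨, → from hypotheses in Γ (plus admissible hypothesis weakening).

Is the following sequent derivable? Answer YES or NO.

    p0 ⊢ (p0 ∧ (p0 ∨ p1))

Derivation trace:
[∧I] p0 ⊢ (p0 ∧ (p0 ∨ p1))
  [Ax] p0 ⊢ p0
  [∨I₁] p0 ⊢ (p0 ∨ p1)
    [Ax] p0 ⊢ p0

Result: YES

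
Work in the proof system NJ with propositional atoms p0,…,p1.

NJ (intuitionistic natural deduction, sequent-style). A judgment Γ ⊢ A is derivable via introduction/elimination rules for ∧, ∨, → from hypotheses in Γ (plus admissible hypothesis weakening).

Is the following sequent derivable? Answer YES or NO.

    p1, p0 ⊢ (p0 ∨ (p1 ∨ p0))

Derivation (root first):
[Wk] p1, p0 ⊢ (p0 ∨ (p1 ∨ p0))
  [∨I₂] p1 ⊢ (p0 ∨ (p1 ∨ p0))
    [∨I₁] p1 ⊢ (p1 ∨ p0)
      [Ax] p1 ⊢ p1

Result: YES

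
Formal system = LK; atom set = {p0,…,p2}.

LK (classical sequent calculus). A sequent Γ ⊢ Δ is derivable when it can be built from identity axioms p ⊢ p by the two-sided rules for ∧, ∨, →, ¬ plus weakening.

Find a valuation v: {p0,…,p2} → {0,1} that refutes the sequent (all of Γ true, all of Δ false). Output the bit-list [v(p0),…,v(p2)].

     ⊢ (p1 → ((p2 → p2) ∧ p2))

Truth-table refutation:
  v=000: Γ:[] Δ:[(p1 → ((p2 → p2) ∧ p2))=T] refutes=False
  v=001: Γ:[] Δ:[(p1 → ((p2 → p2) ∧ p2))=T] refutes=False
  v=010: Γ:[] Δ:[(p1 → ((p2 → p2) ∧ p2))=F] refutes=True  ← countermodel

Result: [0, 1, 0]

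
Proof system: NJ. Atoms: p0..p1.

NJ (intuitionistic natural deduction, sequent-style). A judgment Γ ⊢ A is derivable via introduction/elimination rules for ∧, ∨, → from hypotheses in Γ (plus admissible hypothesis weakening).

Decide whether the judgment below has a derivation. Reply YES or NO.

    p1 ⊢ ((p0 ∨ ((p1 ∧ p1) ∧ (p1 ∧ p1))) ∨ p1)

Derivation (root first):
[∨I₁] p1 ⊢ ((p0 ∨ ((p1 ∧ p1) ∧ (p1 ∧ p1))) ∨ p1)
  [∨I₂] p1 ⊢ (p0 ∨ ((p1 ∧ p1) ∧ (p1 ∧ p1)))
    [∧I] p1 ⊢ ((p1 ∧ p1) ∧ (p1 ∧ p1))
      [∧I] p1 ⊢ (p1 ∧ p1)
        [Ax] p1 ⊢ p1
        [Ax] p1 ⊢ p1
      [∧I] p1 ⊢ (p1 ∧ p1)
        [Ax] p1 ⊢ p1
        [Ax] p1 ⊢ p1

Result: YES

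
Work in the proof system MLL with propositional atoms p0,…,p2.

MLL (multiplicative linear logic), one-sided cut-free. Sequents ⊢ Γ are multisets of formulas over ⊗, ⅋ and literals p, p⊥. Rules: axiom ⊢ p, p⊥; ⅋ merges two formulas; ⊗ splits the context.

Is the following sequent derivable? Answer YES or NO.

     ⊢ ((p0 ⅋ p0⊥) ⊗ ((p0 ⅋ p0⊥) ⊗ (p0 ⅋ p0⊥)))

Proof tree:
[⊗]  ⊢ ((p0 ⅋ p0⊥) ⊗ ((p0 ⅋ p0⊥) ⊗ (p0 ⅋ p0⊥)))
  [⅋]  ⊢ (p0 ⅋ p0⊥)
    [Ax]  ⊢ p0, p0⊥
  [⊗]  ⊢ ((p0 ⅋ p0⊥) ⊗ (p0 ⅋ p0⊥))
    [⅋]  ⊢ (p0 ⅋ p0⊥)
      [Ax]  ⊢ p0, p0⊥
    [⅋]  ⊢ (p0 ⅋ p0⊥)
      [Ax]  ⊢ p0, p0⊥

Result: YES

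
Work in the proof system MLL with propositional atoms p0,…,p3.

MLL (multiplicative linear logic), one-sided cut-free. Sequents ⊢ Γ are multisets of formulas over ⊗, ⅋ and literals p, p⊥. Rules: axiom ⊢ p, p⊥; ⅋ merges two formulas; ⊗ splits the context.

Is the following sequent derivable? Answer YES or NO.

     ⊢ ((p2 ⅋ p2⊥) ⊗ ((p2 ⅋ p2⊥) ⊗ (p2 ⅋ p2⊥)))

Derivation trace:
[⊗]  ⊢ ((p2 ⅋ p2⊥) ⊗ ((p2 ⅋ p2⊥) ⊗ (p2 ⅋ p2⊥)))
  [⅋]  ⊢ (p2 ⅋ p2⊥)
    [Ax]  ⊢ p2, p2⊥
  [⊗]  ⊢ ((p2 ⅋ p2⊥) ⊗ (p2 ⅋ p2⊥))
    [⅋]  ⊢ (p2 ⅋ p2⊥)
      [Ax]  ⊢ p2, p2⊥
    [⅋]  ⊢ (p2 ⅋ p2⊥)
      [Ax]  ⊢ p2, p2⊥

Result: YES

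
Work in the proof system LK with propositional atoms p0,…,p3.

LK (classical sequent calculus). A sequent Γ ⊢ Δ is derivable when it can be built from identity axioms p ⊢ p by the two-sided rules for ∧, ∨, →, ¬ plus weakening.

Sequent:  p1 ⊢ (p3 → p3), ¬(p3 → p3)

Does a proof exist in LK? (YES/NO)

Proof tree:
[WL] p1 ⊢ (p3 → p3), ¬(p3 → p3)
  [¬R]  ⊢ (p3 → p3), ¬(p3 → p3)
    [→R] (p3 → p3) ⊢ (p3 → p3)
      [→L] p3, (p3 → p3) ⊢ p3
        [Ax] p3 ⊢ p3
        [Ax] p3 ⊢ p3

Result: YES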